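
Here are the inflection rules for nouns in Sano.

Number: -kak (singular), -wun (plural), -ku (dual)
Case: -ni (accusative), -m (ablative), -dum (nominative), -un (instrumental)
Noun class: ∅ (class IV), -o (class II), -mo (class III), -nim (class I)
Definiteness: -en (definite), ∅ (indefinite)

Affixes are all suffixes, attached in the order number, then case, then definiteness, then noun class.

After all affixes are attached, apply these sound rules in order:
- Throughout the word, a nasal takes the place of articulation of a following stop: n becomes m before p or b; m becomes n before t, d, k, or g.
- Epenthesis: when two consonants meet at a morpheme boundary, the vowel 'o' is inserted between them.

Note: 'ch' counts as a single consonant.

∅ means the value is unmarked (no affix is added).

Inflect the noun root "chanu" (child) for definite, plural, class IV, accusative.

chanuwunonien

Attach number plural -wun → chanuwun.
Attach case accusative -ni → chanuwunni.
Attach definiteness definite -en → chanuwunnien.
noun class = class IV: zero marking, form stays chanuwunnien.
Nasal assimilation: no change.
Apply epenthesis: chanuwunnien → chanuwunonien.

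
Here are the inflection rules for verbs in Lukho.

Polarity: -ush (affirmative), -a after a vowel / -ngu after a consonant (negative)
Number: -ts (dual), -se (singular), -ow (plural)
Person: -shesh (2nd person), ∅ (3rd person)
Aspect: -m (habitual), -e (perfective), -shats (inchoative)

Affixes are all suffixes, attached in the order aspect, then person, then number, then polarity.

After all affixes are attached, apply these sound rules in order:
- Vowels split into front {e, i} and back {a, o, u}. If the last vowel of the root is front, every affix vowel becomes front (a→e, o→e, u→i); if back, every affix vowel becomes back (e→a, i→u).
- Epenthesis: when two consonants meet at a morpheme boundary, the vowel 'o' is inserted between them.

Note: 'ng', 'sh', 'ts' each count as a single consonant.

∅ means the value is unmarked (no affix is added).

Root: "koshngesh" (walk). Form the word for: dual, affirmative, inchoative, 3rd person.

koshngeshoshetsotsish

Attach aspect inchoative -shats → koshngeshshats.
person = 3rd person: zero marking, form stays koshngeshshats.
Attach number dual -ts → koshngeshshatsts.
Attach polarity affirmative -ush → koshngeshshatstsush.
Apply vowel harmony: koshngeshshatstsush → koshngeshshetstsish.
Apply epenthesis: koshngeshshetstsish → koshngeshoshetsotsish.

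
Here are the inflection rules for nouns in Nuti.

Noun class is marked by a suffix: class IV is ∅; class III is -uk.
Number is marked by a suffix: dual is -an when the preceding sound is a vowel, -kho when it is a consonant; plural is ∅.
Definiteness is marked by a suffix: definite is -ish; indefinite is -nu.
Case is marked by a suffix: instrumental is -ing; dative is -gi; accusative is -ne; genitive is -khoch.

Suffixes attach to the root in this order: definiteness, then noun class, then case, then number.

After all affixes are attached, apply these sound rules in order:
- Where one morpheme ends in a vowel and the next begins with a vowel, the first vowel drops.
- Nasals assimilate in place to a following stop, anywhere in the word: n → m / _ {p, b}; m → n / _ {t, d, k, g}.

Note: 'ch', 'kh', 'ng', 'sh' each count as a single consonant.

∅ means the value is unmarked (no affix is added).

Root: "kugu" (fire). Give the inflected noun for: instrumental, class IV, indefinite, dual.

Attach definiteness indefinite -nu → kugunu.
noun class = class IV: zero marking, form stays kugunu.
Attach case instrumental -ing → kugunuing.
Attach number dual -kho (after consonant 'ng') → kugunuingkho.
Apply vowel deletion: kugunuingkho → kuguningkho.
Nasal assimilation: no change.

kuguningkho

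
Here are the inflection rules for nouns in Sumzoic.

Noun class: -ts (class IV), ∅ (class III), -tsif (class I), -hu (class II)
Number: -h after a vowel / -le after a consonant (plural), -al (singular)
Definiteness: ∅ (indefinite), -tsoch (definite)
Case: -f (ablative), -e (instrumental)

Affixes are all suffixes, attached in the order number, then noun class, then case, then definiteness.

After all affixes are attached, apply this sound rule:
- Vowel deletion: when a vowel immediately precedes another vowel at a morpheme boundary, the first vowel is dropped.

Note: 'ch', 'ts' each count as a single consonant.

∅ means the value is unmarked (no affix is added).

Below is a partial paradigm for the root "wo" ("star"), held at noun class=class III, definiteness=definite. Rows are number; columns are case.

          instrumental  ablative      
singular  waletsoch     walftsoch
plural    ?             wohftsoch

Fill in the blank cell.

wohetsoch

Attach number plural -h (after vowel 'o') → woh.
noun class = class III: zero marking, form stays woh.
Attach case instrumental -e → wohe.
Attach definiteness definite -tsoch → wohetsoch.
Vowel deletion: no change.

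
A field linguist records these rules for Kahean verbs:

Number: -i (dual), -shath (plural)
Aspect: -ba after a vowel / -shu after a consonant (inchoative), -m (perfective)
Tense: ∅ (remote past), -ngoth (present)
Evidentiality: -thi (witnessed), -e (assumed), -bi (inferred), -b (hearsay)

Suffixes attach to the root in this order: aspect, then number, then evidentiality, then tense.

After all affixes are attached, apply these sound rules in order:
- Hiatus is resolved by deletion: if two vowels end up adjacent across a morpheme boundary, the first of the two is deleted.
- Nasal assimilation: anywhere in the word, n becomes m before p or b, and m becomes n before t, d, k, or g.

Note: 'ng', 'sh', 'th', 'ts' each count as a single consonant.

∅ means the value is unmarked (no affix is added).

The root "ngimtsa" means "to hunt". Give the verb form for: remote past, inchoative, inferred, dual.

Attach aspect inchoative -ba (after vowel 'a') → ngimtsaba.
Attach number dual -i → ngimtsabai.
Attach evidentiality inferred -bi → ngimtsabaibi.
tense = remote past: zero marking, form stays ngimtsabaibi.
Apply vowel deletion: ngimtsabaibi → ngimtsabibi.
Nasal assimilation: no change.

ngimtsabibi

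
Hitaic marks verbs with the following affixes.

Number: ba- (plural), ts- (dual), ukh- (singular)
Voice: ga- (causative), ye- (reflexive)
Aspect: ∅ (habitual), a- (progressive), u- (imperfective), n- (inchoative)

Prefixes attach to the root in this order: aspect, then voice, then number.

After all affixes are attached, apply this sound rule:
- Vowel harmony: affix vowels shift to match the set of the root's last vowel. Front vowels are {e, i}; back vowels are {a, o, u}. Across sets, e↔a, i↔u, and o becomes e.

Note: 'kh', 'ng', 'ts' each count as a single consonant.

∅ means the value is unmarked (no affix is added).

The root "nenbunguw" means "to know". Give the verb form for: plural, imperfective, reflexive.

bayaunenbunguw

Attach aspect imperfective u- → unenbunguw.
Attach voice reflexive ye- → yeunenbunguw.
Attach number plural ba- → bayeunenbunguw.
Apply vowel harmony: bayeunenbunguw → bayaunenbunguw.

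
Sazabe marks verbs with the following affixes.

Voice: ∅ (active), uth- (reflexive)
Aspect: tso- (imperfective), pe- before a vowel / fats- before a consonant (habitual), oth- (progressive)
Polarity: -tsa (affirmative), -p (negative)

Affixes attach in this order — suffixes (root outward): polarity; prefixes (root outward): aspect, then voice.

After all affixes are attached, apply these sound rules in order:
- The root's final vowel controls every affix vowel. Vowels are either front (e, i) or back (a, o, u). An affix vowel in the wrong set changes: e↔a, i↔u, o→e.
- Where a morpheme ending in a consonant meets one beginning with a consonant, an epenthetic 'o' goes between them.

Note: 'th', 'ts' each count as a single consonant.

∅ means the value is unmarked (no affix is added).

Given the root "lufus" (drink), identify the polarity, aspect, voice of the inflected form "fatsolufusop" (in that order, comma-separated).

Segment: fats-lufus-p.
polarity: -p → negative.
aspect: pe/fats- → habitual.
voice: ∅ → active.

negative, habitual, active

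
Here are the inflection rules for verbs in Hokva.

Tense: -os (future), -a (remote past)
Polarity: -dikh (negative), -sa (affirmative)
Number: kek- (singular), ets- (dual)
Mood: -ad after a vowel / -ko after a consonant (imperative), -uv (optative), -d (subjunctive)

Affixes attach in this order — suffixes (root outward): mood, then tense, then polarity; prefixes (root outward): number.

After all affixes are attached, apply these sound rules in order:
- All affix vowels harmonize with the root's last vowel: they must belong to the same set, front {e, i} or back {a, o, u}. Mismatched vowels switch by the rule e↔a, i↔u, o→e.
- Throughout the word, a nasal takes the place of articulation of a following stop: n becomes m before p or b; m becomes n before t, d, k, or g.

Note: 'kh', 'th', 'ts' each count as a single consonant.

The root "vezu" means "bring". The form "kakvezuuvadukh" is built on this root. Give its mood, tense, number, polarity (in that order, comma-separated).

optative, remote past, singular, negative

Segment: kek-vezu-uv-a-dikh.
mood: -uv → optative.
tense: -a → remote past.
number: kek- → singular.
polarity: -dikh → negative.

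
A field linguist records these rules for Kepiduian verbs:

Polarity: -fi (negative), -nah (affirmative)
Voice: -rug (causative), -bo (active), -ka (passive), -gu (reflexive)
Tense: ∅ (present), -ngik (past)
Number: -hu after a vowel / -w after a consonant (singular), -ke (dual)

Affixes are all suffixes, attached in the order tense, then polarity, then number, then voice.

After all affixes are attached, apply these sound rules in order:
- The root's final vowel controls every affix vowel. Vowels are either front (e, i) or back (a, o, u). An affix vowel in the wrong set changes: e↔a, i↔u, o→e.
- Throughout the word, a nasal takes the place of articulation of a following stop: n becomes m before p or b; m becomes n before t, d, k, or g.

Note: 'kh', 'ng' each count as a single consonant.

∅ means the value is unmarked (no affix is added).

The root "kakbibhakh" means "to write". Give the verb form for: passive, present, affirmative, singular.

kakbibhakhnahwka

tense = present: zero marking, form stays kakbibhakh.
Attach polarity affirmative -nah → kakbibhakhnah.
Attach number singular -w (after consonant 'h') → kakbibhakhnahw.
Attach voice passive -ka → kakbibhakhnahwka.
Vowel harmony: no change.
Nasal assimilation: no change.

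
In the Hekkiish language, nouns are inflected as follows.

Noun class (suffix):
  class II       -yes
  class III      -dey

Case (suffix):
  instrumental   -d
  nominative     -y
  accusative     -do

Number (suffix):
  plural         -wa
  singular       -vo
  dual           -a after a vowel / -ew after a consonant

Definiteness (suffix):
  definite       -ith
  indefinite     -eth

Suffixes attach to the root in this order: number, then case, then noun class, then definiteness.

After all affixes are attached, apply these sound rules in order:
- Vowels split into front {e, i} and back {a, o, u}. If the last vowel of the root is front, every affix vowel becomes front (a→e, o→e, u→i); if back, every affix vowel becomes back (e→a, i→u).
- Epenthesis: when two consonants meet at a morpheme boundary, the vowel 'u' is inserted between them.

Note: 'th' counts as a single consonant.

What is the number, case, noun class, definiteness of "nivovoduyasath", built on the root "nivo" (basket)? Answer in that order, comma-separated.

singular, instrumental, class II, indefinite

Segment: nivo-vo-d-yes-eth.
number: -vo → singular.
case: -d → instrumental.
noun class: -yes → class II.
definiteness: -eth → indefinite.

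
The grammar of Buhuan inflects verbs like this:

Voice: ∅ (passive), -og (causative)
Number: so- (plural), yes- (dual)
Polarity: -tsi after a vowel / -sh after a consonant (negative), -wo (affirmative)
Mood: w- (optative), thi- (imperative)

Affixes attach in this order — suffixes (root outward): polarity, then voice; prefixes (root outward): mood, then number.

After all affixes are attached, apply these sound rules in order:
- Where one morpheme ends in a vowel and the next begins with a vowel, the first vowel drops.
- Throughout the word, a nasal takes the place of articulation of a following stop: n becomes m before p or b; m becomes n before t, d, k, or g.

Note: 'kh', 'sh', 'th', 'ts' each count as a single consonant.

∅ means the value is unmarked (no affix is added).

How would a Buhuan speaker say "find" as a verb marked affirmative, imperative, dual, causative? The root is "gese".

yesthigesewog

Attach polarity affirmative -wo → gesewo.
Attach mood imperative thi- → thigesewo.
Attach voice causative -og → thigesewoog.
Attach number dual yes- → yesthigesewoog.
Apply vowel deletion: yesthigesewoog → yesthigesewog.
Nasal assimilation: no change.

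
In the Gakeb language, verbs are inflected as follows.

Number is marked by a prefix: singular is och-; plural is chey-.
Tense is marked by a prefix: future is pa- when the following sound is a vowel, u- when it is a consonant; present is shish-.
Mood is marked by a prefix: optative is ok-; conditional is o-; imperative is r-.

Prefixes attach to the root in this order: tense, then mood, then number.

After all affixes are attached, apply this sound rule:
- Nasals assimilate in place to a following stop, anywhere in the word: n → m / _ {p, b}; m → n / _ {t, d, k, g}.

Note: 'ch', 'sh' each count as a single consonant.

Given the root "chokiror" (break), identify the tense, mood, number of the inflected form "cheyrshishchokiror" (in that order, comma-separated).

Segment: chey-r-shish-chokiror.
tense: shish- → present.
mood: r- → imperative.
number: chey- → plural.

present, imperative, plural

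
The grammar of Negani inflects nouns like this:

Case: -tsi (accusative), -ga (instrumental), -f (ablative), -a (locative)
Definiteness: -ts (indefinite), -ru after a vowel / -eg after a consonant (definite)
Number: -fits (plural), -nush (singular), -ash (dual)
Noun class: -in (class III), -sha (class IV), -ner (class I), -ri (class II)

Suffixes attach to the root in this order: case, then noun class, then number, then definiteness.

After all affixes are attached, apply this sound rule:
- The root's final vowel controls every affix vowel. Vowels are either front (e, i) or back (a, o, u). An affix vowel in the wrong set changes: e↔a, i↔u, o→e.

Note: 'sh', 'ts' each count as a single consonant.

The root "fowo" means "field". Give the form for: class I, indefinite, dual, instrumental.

Attach case instrumental -ga → fowoga.
Attach noun class class I -ner → fowoganer.
Attach number dual -ash → fowoganerash.
Attach definiteness indefinite -ts → fowoganerashts.
Apply vowel harmony: fowoganerashts → fowoganarashts.

fowoganarashts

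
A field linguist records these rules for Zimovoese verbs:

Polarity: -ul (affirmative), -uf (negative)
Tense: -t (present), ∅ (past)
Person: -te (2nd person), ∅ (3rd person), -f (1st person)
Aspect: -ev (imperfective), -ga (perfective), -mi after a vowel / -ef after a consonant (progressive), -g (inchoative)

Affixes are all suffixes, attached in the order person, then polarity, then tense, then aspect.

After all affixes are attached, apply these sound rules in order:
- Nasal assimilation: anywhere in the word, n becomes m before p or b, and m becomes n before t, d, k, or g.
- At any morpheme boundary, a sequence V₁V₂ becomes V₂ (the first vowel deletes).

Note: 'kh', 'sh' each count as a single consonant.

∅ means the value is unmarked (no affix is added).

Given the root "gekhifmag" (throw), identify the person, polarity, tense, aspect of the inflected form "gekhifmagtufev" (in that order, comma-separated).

Segment: gekhifmag-te-uf-ev.
person: -te → 2nd person.
polarity: -uf → negative.
tense: ∅ → past.
aspect: -ev → imperfective.

2nd person, negative, past, imperfective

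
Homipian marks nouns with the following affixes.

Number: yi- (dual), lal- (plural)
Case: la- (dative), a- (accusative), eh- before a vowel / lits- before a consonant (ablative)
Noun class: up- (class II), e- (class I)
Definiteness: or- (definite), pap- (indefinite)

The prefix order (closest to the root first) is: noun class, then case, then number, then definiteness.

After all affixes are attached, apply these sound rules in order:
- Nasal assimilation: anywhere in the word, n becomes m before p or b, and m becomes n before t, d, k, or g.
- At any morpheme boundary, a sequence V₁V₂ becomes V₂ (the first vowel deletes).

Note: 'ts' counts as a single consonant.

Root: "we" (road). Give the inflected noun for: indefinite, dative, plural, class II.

Attach noun class class II up- → upwe.
Attach case dative la- → laupwe.
Attach number plural lal- → lallaupwe.
Attach definiteness indefinite pap- → paplallaupwe.
Nasal assimilation: no change.
Apply vowel deletion: paplallaupwe → paplallupwe.

paplallupwe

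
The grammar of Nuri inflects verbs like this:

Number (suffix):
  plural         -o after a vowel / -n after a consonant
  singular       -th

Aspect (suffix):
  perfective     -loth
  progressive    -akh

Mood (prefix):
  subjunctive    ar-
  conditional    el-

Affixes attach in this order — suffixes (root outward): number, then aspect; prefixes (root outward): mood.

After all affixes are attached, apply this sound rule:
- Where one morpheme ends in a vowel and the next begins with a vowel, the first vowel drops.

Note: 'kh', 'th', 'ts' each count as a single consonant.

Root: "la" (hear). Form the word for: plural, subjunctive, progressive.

arlakh

Attach number plural -o (after vowel 'a') → lao.
Attach aspect progressive -akh → laoakh.
Attach mood subjunctive ar- → arlaoakh.
Apply vowel deletion: arlaoakh → arlakh.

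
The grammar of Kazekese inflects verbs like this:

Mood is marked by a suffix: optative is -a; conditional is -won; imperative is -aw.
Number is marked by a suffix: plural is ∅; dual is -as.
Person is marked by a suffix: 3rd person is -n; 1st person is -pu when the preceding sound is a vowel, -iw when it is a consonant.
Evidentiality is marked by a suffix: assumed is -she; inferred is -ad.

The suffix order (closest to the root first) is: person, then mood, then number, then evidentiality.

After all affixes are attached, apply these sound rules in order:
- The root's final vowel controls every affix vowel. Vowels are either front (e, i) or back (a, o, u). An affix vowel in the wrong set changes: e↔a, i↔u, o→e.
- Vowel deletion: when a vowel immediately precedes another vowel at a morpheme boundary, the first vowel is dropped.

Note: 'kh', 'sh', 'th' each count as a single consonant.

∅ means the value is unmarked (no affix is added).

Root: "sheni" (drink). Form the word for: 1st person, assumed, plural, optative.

shenipeshe

Attach person 1st person -pu (after vowel 'i') → shenipu.
Attach mood optative -a → shenipua.
number = plural: zero marking, form stays shenipua.
Attach evidentiality assumed -she → shenipuashe.
Apply vowel harmony: shenipuashe → shenipieshe.
Apply vowel deletion: shenipieshe → shenipeshe.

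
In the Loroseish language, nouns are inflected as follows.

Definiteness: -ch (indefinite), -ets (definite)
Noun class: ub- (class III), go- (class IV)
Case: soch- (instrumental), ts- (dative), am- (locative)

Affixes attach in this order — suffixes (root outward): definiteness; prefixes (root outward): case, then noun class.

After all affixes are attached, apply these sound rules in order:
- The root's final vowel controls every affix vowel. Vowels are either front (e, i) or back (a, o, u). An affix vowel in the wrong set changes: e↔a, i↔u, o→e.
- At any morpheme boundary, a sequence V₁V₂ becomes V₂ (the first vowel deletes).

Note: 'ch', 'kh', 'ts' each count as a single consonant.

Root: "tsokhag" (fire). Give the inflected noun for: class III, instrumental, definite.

Attach case instrumental soch- → sochtsokhag.
Attach noun class class III ub- → ubsochtsokhag.
Attach definiteness definite -ets → ubsochtsokhagets.
Apply vowel harmony: ubsochtsokhagets → ubsochtsokhagats.
Vowel deletion: no change.

ubsochtsokhagats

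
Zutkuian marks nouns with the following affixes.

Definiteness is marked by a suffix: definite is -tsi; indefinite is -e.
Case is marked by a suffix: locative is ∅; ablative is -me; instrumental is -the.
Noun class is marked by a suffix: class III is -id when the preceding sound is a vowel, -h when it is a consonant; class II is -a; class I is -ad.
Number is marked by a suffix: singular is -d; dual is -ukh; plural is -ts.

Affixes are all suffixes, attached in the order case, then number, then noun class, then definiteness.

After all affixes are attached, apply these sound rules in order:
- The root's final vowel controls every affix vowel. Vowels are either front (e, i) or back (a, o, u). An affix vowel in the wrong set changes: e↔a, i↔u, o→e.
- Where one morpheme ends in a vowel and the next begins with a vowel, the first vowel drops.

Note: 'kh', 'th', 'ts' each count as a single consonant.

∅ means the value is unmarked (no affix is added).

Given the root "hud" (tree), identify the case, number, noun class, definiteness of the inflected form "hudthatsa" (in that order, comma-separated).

instrumental, plural, class II, indefinite

Segment: hud-the-ts-a-e.
case: -the → instrumental.
number: -ts → plural.
noun class: -a → class II.
definiteness: -e → indefinite.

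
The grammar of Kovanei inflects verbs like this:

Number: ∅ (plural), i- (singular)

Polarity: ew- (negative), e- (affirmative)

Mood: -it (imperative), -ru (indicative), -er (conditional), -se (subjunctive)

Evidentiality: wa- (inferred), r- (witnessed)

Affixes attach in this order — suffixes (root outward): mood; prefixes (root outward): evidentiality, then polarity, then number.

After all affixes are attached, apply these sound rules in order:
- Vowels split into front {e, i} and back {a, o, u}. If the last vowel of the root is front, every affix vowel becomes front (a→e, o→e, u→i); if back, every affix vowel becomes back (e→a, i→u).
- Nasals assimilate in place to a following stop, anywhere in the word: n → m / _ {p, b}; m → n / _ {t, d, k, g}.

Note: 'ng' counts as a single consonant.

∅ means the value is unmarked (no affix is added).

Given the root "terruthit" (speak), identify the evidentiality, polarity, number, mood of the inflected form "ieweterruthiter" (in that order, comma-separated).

inferred, affirmative, singular, conditional

Segment: i-e-wa-terruthit-er.
evidentiality: wa- → inferred.
polarity: e- → affirmative.
number: i- → singular.
mood: -er → conditional.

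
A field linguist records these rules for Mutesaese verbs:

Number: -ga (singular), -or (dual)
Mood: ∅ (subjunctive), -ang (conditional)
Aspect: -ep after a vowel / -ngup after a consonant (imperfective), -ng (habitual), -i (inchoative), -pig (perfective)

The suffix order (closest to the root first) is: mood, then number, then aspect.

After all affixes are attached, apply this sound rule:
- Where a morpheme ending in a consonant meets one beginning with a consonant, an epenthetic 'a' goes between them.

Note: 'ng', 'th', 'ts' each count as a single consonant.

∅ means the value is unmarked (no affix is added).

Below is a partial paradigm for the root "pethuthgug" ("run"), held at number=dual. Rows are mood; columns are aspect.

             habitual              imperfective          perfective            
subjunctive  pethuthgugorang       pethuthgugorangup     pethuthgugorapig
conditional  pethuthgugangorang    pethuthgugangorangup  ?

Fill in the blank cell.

Attach mood conditional -ang → pethuthgugang.
Attach number dual -or → pethuthgugangor.
Attach aspect perfective -pig → pethuthgugangorpig.
Apply epenthesis: pethuthgugangorpig → pethuthgugangorapig.

pethuthgugangorapig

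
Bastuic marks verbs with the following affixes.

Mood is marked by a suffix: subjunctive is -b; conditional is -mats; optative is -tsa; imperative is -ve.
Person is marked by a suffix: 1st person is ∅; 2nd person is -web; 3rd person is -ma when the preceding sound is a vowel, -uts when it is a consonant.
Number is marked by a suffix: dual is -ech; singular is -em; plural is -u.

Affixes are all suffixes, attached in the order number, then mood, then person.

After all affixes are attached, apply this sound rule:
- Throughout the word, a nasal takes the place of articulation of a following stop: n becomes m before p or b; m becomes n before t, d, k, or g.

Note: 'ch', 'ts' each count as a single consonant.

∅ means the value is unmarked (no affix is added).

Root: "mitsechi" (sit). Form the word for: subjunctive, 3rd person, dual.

mitsechiechbuts

Attach number dual -ech → mitsechiech.
Attach mood subjunctive -b → mitsechiechb.
Attach person 3rd person -uts (after consonant 'b') → mitsechiechbuts.
Nasal assimilation: no change.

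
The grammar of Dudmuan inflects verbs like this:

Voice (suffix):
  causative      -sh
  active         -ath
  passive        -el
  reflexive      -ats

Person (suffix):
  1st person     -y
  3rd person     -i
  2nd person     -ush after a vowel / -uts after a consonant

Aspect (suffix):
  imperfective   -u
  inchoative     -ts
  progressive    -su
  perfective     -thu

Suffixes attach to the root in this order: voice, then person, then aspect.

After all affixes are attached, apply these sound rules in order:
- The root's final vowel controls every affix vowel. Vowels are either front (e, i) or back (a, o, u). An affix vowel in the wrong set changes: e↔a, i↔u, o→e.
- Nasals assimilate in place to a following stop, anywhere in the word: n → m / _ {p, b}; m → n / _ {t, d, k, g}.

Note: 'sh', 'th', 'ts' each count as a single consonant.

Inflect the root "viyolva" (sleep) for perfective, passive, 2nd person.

Attach voice passive -el → viyolvael.
Attach person 2nd person -uts (after consonant 'l') → viyolvaeluts.
Attach aspect perfective -thu → viyolvaelutsthu.
Apply vowel harmony: viyolvaelutsthu → viyolvaalutsthu.
Nasal assimilation: no change.

viyolvaalutsthu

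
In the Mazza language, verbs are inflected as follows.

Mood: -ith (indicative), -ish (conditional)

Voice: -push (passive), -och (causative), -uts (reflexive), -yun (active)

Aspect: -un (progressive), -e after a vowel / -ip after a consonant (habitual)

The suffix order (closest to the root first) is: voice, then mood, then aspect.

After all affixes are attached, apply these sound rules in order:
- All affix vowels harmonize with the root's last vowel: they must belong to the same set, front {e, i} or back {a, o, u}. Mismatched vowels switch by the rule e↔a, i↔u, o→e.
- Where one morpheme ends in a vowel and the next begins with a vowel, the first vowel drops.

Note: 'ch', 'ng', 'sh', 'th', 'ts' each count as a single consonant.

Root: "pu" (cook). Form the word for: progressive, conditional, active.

puyunushun

Attach voice active -yun → puyun.
Attach mood conditional -ish → puyunish.
Attach aspect progressive -un → puyunishun.
Apply vowel harmony: puyunishun → puyunushun.
Vowel deletion: no change.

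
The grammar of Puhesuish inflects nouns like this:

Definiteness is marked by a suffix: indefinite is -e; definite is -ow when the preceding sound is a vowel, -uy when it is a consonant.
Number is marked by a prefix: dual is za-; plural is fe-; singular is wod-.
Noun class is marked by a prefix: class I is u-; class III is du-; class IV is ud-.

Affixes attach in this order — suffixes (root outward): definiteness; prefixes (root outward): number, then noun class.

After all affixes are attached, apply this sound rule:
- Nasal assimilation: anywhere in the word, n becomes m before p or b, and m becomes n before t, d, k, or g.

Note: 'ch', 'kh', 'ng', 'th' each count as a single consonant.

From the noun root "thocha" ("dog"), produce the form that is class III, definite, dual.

duzathochaow

Attach number dual za- → zathocha.
Attach noun class class III du- → duzathocha.
Attach definiteness definite -ow (after vowel 'a') → duzathochaow.
Nasal assimilation: no change.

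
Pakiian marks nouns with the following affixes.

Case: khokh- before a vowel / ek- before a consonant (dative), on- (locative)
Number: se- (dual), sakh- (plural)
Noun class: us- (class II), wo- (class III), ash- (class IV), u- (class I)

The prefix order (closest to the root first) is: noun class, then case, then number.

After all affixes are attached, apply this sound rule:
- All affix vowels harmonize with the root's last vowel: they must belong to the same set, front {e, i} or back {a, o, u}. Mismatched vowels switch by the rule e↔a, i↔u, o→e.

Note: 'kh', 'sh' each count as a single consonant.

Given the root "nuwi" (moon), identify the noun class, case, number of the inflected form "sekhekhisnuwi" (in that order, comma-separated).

class II, dative, dual

Segment: se-khokh-us-nuwi.
noun class: us- → class II.
case: khokh/ek- → dative.
number: se- → dual.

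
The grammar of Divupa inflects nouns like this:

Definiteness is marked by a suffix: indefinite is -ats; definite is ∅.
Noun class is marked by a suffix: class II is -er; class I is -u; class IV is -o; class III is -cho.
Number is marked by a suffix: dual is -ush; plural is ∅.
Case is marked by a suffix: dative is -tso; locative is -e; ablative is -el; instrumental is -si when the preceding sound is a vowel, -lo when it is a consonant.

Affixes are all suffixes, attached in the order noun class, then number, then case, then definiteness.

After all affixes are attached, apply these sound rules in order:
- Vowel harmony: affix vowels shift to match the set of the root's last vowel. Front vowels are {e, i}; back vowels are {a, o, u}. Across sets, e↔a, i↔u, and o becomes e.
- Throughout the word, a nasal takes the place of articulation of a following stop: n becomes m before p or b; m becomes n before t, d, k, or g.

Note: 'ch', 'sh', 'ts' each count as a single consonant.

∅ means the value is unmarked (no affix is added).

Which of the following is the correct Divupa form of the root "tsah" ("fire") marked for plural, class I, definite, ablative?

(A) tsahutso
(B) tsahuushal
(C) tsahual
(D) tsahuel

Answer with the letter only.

C

Attach noun class class I -u → tsahu.
number = plural: zero marking, form stays tsahu.
Attach case ablative -el → tsahuel.
definiteness = definite: zero marking, form stays tsahuel.
Apply vowel harmony: tsahuel → tsahual.
Nasal assimilation: no change.
So the correct form is tsahual, option (C).
(D) tsahuel is wrong: it fails to apply the sound rule(s).
(A) tsahutso is wrong: it uses dative instead of ablative for case.
(B) tsahuushal is wrong: it uses dual instead of plural for number.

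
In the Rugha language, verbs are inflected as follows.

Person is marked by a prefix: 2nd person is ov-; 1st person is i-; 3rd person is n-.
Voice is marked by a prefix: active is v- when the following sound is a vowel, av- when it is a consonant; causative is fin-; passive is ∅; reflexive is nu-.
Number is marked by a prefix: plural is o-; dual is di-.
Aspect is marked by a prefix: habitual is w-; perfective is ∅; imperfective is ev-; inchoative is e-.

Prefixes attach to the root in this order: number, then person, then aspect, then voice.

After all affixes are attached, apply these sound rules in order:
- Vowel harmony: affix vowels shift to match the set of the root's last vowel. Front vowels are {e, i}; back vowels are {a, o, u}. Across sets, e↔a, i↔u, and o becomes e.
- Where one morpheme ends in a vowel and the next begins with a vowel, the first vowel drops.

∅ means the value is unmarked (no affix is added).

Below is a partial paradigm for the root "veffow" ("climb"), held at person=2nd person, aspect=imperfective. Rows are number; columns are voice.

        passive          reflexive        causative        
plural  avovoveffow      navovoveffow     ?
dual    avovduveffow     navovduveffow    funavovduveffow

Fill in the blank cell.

funavovoveffow

Attach number plural o- → oveffow.
Attach person 2nd person ov- → ovoveffow.
Attach aspect imperfective ev- → evovoveffow.
Attach voice causative fin- → finevovoveffow.
Apply vowel harmony: finevovoveffow → funavovoveffow.
Vowel deletion: no change.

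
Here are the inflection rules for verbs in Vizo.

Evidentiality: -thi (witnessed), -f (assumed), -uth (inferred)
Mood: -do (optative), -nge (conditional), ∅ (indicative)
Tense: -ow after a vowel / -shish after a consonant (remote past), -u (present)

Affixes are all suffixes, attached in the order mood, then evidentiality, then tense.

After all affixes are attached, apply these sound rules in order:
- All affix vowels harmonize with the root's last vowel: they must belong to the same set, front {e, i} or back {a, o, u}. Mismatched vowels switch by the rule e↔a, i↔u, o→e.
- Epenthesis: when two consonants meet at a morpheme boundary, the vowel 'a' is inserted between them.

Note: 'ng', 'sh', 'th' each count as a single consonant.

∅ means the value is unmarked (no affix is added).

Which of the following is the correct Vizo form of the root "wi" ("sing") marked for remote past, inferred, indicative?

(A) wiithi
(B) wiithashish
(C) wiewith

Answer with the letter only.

B

mood = indicative: zero marking, form stays wi.
Attach evidentiality inferred -uth → wiuth.
Attach tense remote past -shish (after consonant 'th') → wiuthshish.
Apply vowel harmony: wiuthshish → wiithshish.
Apply epenthesis: wiithshish → wiithashish.
So the correct form is wiithashish, option (B).
(A) wiithi is wrong: it uses present instead of remote past for tense.
(C) wiewith is wrong: it has the affixes in the wrong order.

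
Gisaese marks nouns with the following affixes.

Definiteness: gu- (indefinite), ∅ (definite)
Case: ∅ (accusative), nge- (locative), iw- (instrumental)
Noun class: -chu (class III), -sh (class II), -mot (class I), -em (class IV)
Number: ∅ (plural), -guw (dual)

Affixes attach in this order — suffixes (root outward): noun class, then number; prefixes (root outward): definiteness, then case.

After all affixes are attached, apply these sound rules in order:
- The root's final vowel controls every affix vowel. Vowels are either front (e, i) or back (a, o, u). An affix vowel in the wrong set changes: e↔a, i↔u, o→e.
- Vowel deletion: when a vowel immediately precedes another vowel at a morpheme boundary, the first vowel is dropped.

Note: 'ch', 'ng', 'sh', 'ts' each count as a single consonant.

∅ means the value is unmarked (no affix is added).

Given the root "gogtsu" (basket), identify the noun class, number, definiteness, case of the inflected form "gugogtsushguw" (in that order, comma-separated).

Segment: gu-gogtsu-sh-guw.
noun class: -sh → class II.
number: -guw → dual.
definiteness: gu- → indefinite.
case: ∅ → accusative.

class II, dual, indefinite, accusative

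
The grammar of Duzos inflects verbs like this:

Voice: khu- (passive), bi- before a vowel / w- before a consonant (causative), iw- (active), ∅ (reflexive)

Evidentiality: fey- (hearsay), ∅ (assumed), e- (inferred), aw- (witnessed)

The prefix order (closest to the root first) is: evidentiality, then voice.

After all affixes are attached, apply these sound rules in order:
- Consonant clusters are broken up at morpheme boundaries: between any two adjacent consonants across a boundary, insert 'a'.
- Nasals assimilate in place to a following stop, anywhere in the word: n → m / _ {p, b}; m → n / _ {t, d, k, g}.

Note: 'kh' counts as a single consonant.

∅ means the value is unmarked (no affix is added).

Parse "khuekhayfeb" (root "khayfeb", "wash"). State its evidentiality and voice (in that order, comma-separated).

Segment: khu-e-khayfeb.
evidentiality: e- → inferred.
voice: khu- → passive.

inferred, passive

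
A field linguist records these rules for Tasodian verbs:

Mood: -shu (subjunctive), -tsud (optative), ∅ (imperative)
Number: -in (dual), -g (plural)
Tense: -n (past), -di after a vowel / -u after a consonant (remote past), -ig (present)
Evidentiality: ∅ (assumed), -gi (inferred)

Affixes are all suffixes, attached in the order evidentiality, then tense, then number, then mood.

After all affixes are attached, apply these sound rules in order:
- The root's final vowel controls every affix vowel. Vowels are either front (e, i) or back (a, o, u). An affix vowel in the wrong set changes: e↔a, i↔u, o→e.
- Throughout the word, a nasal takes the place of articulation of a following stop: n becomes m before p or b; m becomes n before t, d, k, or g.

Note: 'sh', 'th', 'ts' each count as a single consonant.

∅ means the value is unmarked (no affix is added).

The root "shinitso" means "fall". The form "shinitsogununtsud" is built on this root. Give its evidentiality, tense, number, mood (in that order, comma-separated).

Segment: shinitso-gi-n-in-tsud.
evidentiality: -gi → inferred.
tense: -n → past.
number: -in → dual.
mood: -tsud → optative.

inferred, past, dual, optative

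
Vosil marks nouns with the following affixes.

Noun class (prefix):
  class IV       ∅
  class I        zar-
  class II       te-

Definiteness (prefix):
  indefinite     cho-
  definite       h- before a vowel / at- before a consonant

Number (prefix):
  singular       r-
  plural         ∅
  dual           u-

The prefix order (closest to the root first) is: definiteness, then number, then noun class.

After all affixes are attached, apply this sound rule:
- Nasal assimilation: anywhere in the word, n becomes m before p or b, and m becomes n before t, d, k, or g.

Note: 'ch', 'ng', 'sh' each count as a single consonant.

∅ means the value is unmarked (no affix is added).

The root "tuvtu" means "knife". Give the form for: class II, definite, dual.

teuattuvtu

Attach definiteness definite at- (before consonant 't') → attuvtu.
Attach number dual u- → uattuvtu.
Attach noun class class II te- → teuattuvtu.
Nasal assimilation: no change.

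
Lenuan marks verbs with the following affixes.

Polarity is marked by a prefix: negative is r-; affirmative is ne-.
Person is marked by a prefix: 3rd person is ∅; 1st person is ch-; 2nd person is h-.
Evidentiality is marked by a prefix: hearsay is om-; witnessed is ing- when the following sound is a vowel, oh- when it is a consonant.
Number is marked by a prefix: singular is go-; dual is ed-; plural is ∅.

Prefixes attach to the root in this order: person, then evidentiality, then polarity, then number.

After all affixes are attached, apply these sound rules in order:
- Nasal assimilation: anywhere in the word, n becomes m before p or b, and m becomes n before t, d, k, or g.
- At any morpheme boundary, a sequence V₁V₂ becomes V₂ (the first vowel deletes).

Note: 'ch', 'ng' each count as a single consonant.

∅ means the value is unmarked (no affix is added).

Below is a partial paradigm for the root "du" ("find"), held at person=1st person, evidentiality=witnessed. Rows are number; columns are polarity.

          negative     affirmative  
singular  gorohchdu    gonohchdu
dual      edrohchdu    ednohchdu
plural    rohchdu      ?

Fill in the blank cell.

Attach person 1st person ch- → chdu.
Attach evidentiality witnessed oh- (before consonant 'ch') → ohchdu.
Attach polarity affirmative ne- → neohchdu.
number = plural: zero marking, form stays neohchdu.
Nasal assimilation: no change.
Apply vowel deletion: neohchdu → nohchdu.

nohchdu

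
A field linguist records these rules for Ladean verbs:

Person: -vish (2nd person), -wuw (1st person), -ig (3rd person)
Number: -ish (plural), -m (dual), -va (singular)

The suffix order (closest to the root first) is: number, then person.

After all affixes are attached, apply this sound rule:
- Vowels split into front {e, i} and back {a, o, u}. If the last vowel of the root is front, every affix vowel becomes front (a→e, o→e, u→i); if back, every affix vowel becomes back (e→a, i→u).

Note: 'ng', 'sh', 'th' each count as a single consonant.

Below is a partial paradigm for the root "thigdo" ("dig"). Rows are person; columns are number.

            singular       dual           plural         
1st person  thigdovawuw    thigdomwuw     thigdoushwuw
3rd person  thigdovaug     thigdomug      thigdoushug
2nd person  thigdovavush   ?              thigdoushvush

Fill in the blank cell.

Attach number dual -m → thigdom.
Attach person 2nd person -vish → thigdomvish.
Apply vowel harmony: thigdomvish → thigdomvush.

thigdomvush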